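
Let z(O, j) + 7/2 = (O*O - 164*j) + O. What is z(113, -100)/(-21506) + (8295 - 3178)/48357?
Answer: -2611548445/2079931284 ≈ -1.2556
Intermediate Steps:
z(O, j) = -7/2 + O + O² - 164*j (z(O, j) = -7/2 + ((O*O - 164*j) + O) = -7/2 + ((O² - 164*j) + O) = -7/2 + (O + O² - 164*j) = -7/2 + O + O² - 164*j)
z(113, -100)/(-21506) + (8295 - 3178)/48357 = (-7/2 + 113 + 113² - 164*(-100))/(-21506) + (8295 - 3178)/48357 = (-7/2 + 113 + 12769 + 16400)*(-1/21506) + 5117*(1/48357) = (58557/2)*(-1/21506) + 5117/48357 = -58557/43012 + 5117/48357 = -2611548445/2079931284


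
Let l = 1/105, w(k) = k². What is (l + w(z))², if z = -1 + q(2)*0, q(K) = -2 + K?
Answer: 11236/11025 ≈ 1.0191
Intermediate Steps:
z = -1 (z = -1 + (-2 + 2)*0 = -1 + 0*0 = -1 + 0 = -1)
l = 1/105 ≈ 0.0095238
(l + w(z))² = (1/105 + (-1)²)² = (1/105 + 1)² = (106/105)² = 11236/11025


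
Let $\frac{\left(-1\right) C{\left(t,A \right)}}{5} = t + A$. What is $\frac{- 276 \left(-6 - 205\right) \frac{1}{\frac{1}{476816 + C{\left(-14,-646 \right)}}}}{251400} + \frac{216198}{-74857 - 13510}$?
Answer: $\frac{102945420578908}{925644325} \approx 1.1121 \cdot 10^{5}$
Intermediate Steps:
$C{\left(t,A \right)} = - 5 A - 5 t$ ($C{\left(t,A \right)} = - 5 \left(t + A\right) = - 5 \left(A + t\right) = - 5 A - 5 t$)
$\frac{- 276 \left(-6 - 205\right) \frac{1}{\frac{1}{476816 + C{\left(-14,-646 \right)}}}}{251400} + \frac{216198}{-74857 - 13510} = \frac{- 276 \left(-6 - 205\right) \frac{1}{\frac{1}{476816 - -3300}}}{251400} + \frac{216198}{-74857 - 13510} = \frac{\left(-276\right) \left(-211\right)}{\frac{1}{476816 + \left(3230 + 70\right)}} \frac{1}{251400} + \frac{216198}{-74857 - 13510} = \frac{58236}{\frac{1}{476816 + 3300}} \cdot \frac{1}{251400} + \frac{216198}{-88367} = \frac{58236}{\frac{1}{480116}} \cdot \frac{1}{251400} + 216198 \left(- \frac{1}{88367}\right) = 58236 \frac{1}{\frac{1}{480116}} \cdot \frac{1}{251400} - \frac{216198}{88367} = 58236 \cdot 480116 \cdot \frac{1}{251400} - \frac{216198}{88367} = 27960035376 \cdot \frac{1}{251400} - \frac{216198}{88367} = \frac{1165001474}{10475} - \frac{216198}{88367} = \frac{102945420578908}{925644325}$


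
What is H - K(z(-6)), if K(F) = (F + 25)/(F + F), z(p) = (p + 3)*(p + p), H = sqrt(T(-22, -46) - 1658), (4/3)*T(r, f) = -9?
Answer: -61/72 + I*sqrt(6659)/2 ≈ -0.84722 + 40.801*I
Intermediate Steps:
T(r, f) = -27/4 (T(r, f) = (3/4)*(-9) = -27/4)
H = I*sqrt(6659)/2 (H = sqrt(-27/4 - 1658) = sqrt(-6659/4) = I*sqrt(6659)/2 ≈ 40.801*I)
z(p) = 2*p*(3 + p) (z(p) = (3 + p)*(2*p) = 2*p*(3 + p))
K(F) = (25 + F)/(2*F) (K(F) = (25 + F)/((2*F)) = (25 + F)*(1/(2*F)) = (25 + F)/(2*F))
H - K(z(-6)) = I*sqrt(6659)/2 - (25 + 2*(-6)*(3 - 6))/(2*(2*(-6)*(3 - 6))) = I*sqrt(6659)/2 - (25 + 2*(-6)*(-3))/(2*(2*(-6)*(-3))) = I*sqrt(6659)/2 - (25 + 36)/(2*36) = I*sqrt(6659)/2 - 61/(2*36) = I*sqrt(6659)/2 - 1*61/72 = I*sqrt(6659)/2 - 61/72 = -61/72 + I*sqrt(6659)/2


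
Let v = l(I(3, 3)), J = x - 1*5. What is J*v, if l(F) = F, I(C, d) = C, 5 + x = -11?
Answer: -63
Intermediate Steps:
x = -16 (x = -5 - 11 = -16)
J = -21 (J = -16 - 1*5 = -16 - 5 = -21)
v = 3
J*v = -21*3 = -63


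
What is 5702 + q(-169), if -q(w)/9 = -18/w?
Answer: 963476/169 ≈ 5701.0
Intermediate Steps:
q(w) = 162/w (q(w) = -(-162)/w = 162/w)
5702 + q(-169) = 5702 + 162/(-169) = 5702 + 162*(-1/169) = 5702 - 162/169 = 963476/169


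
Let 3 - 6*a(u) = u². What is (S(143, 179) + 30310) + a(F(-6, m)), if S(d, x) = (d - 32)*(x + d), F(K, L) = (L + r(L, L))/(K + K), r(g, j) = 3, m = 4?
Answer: 57069311/864 ≈ 66053.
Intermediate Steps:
F(K, L) = (3 + L)/(2*K) (F(K, L) = (L + 3)/(K + K) = (3 + L)/((2*K)) = (3 + L)*(1/(2*K)) = (3 + L)/(2*K))
S(d, x) = (-32 + d)*(d + x)
a(u) = ½ - u²/6
(S(143, 179) + 30310) + a(F(-6, m)) = ((143² - 32*143 - 32*179 + 143*179) + 30310) + (½ - (3 + 4)²/144/6) = ((20449 - 4576 - 5728 + 25597) + 30310) + (½ - ((½)*(-⅙)*7)²/6) = (35742 + 30310) + (½ - (-7/12)²/6) = 66052 + (½ - ⅙*49/144) = 66052 + (½ - 49/864) = 66052 + 383/864 = 57069311/864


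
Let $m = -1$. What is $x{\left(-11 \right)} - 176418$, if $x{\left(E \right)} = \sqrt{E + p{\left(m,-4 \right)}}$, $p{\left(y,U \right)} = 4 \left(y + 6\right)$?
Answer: $-176415$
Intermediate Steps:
$p{\left(y,U \right)} = 24 + 4 y$ ($p{\left(y,U \right)} = 4 \left(6 + y\right) = 24 + 4 y$)
$x{\left(E \right)} = \sqrt{20 + E}$ ($x{\left(E \right)} = \sqrt{E + \left(24 + 4 \left(-1\right)\right)} = \sqrt{E + \left(24 - 4\right)} = \sqrt{E + 20} = \sqrt{20 + E}$)
$x{\left(-11 \right)} - 176418 = \sqrt{20 - 11} - 176418 = \sqrt{9} - 176418 = 3 - 176418 = -176415$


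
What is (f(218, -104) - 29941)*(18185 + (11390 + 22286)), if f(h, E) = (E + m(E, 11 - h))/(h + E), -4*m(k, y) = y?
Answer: -12422351765/8 ≈ -1.5528e+9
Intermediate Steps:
m(k, y) = -y/4
f(h, E) = (-11/4 + E + h/4)/(E + h) (f(h, E) = (E - (11 - h)/4)/(h + E) = (E + (-11/4 + h/4))/(E + h) = (-11/4 + E + h/4)/(E + h))
(f(218, -104) - 29941)*(18185 + (11390 + 22286)) = ((-11/4 - 104 + (¼)*218)/(-104 + 218) - 29941)*(18185 + (11390 + 22286)) = ((-11/4 - 104 + 109/2)/114 - 29941)*(18185 + 33676) = ((1/114)*(-209/4) - 29941)*51861 = (-11/24 - 29941)*51861 = -718595/24*51861 = -12422351765/8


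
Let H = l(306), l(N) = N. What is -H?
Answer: -306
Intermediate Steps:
H = 306
-H = -1*306 = -306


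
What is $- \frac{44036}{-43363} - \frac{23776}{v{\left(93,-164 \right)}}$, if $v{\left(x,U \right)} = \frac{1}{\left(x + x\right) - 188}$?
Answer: $\frac{2062041412}{43363} \approx 47553.0$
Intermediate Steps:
$v{\left(x,U \right)} = \frac{1}{-188 + 2 x}$ ($v{\left(x,U \right)} = \frac{1}{2 x - 188} = \frac{1}{-188 + 2 x}$)
$- \frac{44036}{-43363} - \frac{23776}{v{\left(93,-164 \right)}} = - \frac{44036}{-43363} - \frac{23776}{\frac{1}{2} \frac{1}{-94 + 93}} = \left(-44036\right) \left(- \frac{1}{43363}\right) - \frac{23776}{\frac{1}{2} \frac{1}{-1}} = \frac{44036}{43363} - \frac{23776}{\frac{1}{2} \left(-1\right)} = \frac{44036}{43363} - \frac{23776}{- \frac{1}{2}} = \frac{44036}{43363} - -47552 = \frac{44036}{43363} + 47552 = \frac{2062041412}{43363}$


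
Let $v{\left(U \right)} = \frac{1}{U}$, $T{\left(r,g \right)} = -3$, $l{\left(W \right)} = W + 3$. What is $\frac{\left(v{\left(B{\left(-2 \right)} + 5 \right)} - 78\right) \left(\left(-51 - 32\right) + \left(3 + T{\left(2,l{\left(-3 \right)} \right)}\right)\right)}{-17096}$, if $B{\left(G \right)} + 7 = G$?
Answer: $- \frac{25979}{68384} \approx -0.3799$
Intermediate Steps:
$l{\left(W \right)} = 3 + W$
$B{\left(G \right)} = -7 + G$
$\frac{\left(v{\left(B{\left(-2 \right)} + 5 \right)} - 78\right) \left(\left(-51 - 32\right) + \left(3 + T{\left(2,l{\left(-3 \right)} \right)}\right)\right)}{-17096} = \frac{\left(\frac{1}{\left(-7 - 2\right) + 5} - 78\right) \left(\left(-51 - 32\right) + \left(3 - 3\right)\right)}{-17096} = \left(\frac{1}{-9 + 5} - 78\right) \left(-83 + 0\right) \left(- \frac{1}{17096}\right) = \left(\frac{1}{-4} - 78\right) \left(-83\right) \left(- \frac{1}{17096}\right) = \left(- \frac{1}{4} - 78\right) \left(-83\right) \left(- \frac{1}{17096}\right) = \left(- \frac{313}{4}\right) \left(-83\right) \left(- \frac{1}{17096}\right) = \frac{25979}{4} \left(- \frac{1}{17096}\right) = - \frac{25979}{68384}$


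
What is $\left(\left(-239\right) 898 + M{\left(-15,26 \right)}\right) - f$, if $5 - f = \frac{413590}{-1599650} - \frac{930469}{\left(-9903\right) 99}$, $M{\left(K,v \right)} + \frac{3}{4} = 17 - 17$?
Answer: $- \frac{134639165385473407}{627316824420} \approx -2.1463 \cdot 10^{5}$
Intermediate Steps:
$M{\left(K,v \right)} = - \frac{3}{4}$ ($M{\left(K,v \right)} = - \frac{3}{4} + \left(17 - 17\right) = - \frac{3}{4} + 0 = - \frac{3}{4}$)
$f = \frac{675851796463}{156829206105}$ ($f = 5 - \left(\frac{413590}{-1599650} - \frac{930469}{\left(-9903\right) 99}\right) = 5 - \left(413590 \left(- \frac{1}{1599650}\right) - \frac{930469}{-980397}\right) = 5 - \left(- \frac{41359}{159965} - - \frac{930469}{980397}\right) = 5 - \left(- \frac{41359}{159965} + \frac{930469}{980397}\right) = 5 - \frac{108294234062}{156829206105} = \frac{675851796463}{156829206105} \approx 4.3095$)
$\left(\left(-239\right) 898 + M{\left(-15,26 \right)}\right) - f = \left(\left(-239\right) 898 - \frac{3}{4}\right) - \frac{675851796463}{156829206105} = \left(-214622 - \frac{3}{4}\right) - \frac{675851796463}{156829206105} = - \frac{858491}{4} - \frac{675851796463}{156829206105} = - \frac{134639165385473407}{627316824420}$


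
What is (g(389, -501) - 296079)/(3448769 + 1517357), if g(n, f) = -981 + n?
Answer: -296671/4966126 ≈ -0.059739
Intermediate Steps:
(g(389, -501) - 296079)/(3448769 + 1517357) = ((-981 + 389) - 296079)/(3448769 + 1517357) = (-592 - 296079)/4966126 = -296671*1/4966126 = -296671/4966126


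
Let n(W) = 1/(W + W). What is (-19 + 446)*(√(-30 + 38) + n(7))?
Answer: 61/2 + 854*√2 ≈ 1238.2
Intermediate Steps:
n(W) = 1/(2*W)
(-19 + 446)*(√(-30 + 38) + n(7)) = (-19 + 446)*(√(-30 + 38) + (½)/7) = 427*(√8 + (½)*(⅐)) = 427*(2*√2 + 1/14) = 427*(1/14 + 2*√2) = 61/2 + 854*√2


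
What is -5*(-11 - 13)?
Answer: 120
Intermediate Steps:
-5*(-11 - 13) = -5*(-24) = 120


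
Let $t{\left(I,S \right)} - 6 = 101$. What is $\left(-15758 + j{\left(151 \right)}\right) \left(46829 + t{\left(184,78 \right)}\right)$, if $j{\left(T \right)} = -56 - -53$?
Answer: $-739758296$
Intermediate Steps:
$j{\left(T \right)} = -3$ ($j{\left(T \right)} = -56 + 53 = -3$)
$t{\left(I,S \right)} = 107$ ($t{\left(I,S \right)} = 6 + 101 = 107$)
$\left(-15758 + j{\left(151 \right)}\right) \left(46829 + t{\left(184,78 \right)}\right) = \left(-15758 - 3\right) \left(46829 + 107\right) = \left(-15761\right) 46936 = -739758296$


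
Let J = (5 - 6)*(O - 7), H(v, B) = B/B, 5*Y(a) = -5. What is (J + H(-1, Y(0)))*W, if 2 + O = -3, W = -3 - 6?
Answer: -117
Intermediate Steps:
Y(a) = -1 (Y(a) = (⅕)*(-5) = -1)
W = -9
O = -5 (O = -2 - 3 = -5)
H(v, B) = 1
J = 12 (J = (5 - 6)*(-5 - 7) = -1*(-12) = 12)
(J + H(-1, Y(0)))*W = (12 + 1)*(-9) = 13*(-9) = -117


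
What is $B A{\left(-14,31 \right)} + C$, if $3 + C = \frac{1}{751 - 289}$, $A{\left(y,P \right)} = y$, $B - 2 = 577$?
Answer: $- \frac{3746357}{462} \approx -8109.0$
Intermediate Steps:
$B = 579$ ($B = 2 + 577 = 579$)
$C = - \frac{1385}{462}$ ($C = -3 + \frac{1}{751 - 289} = -3 + \frac{1}{462} = - \frac{1385}{462} \approx -2.9978$)
$B A{\left(-14,31 \right)} + C = 579 \left(-14\right) - \frac{1385}{462} = -8106 - \frac{1385}{462} = - \frac{3746357}{462}$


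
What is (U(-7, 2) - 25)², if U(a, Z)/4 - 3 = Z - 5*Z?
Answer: 2025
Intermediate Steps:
U(a, Z) = 12 - 16*Z (U(a, Z) = 12 + 4*(Z - 5*Z) = 12 + 4*(-4*Z) = 12 - 16*Z)
(U(-7, 2) - 25)² = ((12 - 16*2) - 25)² = ((12 - 32) - 25)² = (-20 - 25)² = (-45)² = 2025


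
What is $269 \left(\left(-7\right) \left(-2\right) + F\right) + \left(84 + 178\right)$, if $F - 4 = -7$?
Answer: $3221$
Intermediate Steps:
$F = -3$ ($F = 4 - 7 = -3$)
$269 \left(\left(-7\right) \left(-2\right) + F\right) + \left(84 + 178\right) = 269 \left(\left(-7\right) \left(-2\right) - 3\right) + \left(84 + 178\right) = 269 \left(14 - 3\right) + 262 = 269 \cdot 11 + 262 = 2959 + 262 = 3221$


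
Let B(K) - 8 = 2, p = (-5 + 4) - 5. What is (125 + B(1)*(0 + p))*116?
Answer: 7540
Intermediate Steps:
p = -6 (p = -1 - 5 = -6)
B(K) = 10 (B(K) = 8 + 2 = 10)
(125 + B(1)*(0 + p))*116 = (125 + 10*(0 - 6))*116 = (125 + 10*(-6))*116 = (125 - 60)*116 = 65*116 = 7540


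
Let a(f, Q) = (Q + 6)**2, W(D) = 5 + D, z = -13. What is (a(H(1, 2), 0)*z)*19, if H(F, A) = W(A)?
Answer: -8892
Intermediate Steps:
H(F, A) = 5 + A
a(f, Q) = (6 + Q)**2
(a(H(1, 2), 0)*z)*19 = ((6 + 0)**2*(-13))*19 = (6**2*(-13))*19 = (36*(-13))*19 = -468*19 = -8892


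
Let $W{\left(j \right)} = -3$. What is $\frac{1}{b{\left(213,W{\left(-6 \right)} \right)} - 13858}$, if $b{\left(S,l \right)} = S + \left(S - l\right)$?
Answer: $- \frac{1}{13429} \approx -7.4466 \cdot 10^{-5}$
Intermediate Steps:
$b{\left(S,l \right)} = - l + 2 S$
$\frac{1}{b{\left(213,W{\left(-6 \right)} \right)} - 13858} = \frac{1}{\left(\left(-1\right) \left(-3\right) + 2 \cdot 213\right) - 13858} = \frac{1}{\left(3 + 426\right) - 13858} = \frac{1}{429 - 13858} = \frac{1}{-13429} = - \frac{1}{13429}$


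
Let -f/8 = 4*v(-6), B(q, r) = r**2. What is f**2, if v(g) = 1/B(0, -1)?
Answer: 1024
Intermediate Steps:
v(g) = 1 (v(g) = 1/((-1)**2) = 1/1 = 1)
f = -32 ≈ -32.000
f**2 = (-32)**2 = 1024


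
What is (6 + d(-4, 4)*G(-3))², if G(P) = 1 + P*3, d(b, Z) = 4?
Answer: 676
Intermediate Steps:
G(P) = 1 + 3*P
(6 + d(-4, 4)*G(-3))² = (6 + 4*(1 + 3*(-3)))² = (6 + 4*(1 - 9))² = (6 + 4*(-8))² = (6 - 32)² = (-26)² = 676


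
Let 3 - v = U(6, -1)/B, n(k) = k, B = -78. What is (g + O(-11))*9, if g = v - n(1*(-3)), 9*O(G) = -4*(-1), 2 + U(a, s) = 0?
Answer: 751/13 ≈ 57.769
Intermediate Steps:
U(a, s) = -2 (U(a, s) = -2 + 0 = -2)
v = 116/39 (v = 3 - (-2)/(-78) = 3 - (-2)*(-1)/78 = 3 - 1*1/39 = 3 - 1/39 = 116/39 ≈ 2.9744)
O(G) = 4/9 (O(G) = (-4*(-1))/9 = (⅑)*4 = 4/9)
g = 233/39 (g = 116/39 - (-3) = 116/39 - 1*(-3) = 116/39 + 3 = 233/39 ≈ 5.9744)
(g + O(-11))*9 = (233/39 + 4/9)*9 = (751/117)*9 = 751/13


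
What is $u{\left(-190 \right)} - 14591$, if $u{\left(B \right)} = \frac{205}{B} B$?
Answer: $-14386$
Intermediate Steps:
$u{\left(B \right)} = 205$
$u{\left(-190 \right)} - 14591 = 205 - 14591 = -14386$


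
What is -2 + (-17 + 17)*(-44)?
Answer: -2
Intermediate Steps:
-2 + (-17 + 17)*(-44) = -2 + 0*(-44) = -2 + 0 = -2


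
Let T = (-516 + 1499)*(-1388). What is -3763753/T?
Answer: 3763753/1364404 ≈ 2.7585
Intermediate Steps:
T = -1364404 (T = 983*(-1388) = -1364404)
-3763753/T = -3763753/(-1364404) = -3763753*(-1/1364404) = 3763753/1364404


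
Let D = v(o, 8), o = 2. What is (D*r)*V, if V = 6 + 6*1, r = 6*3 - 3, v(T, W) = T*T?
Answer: 720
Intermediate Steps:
v(T, W) = T**2
r = 15 (r = 18 - 3 = 15)
D = 4 (D = 2**2 = 4)
V = 12 (V = 6 + 6 = 12)
(D*r)*V = (4*15)*12 = 60*12 = 720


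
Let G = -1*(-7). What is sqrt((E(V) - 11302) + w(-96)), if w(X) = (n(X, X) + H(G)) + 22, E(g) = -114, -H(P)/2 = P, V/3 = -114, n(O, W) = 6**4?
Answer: 8*I*sqrt(158) ≈ 100.56*I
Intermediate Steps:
G = 7
n(O, W) = 1296
V = -342 (V = 3*(-114) = -342)
H(P) = -2*P
w(X) = 1304 (w(X) = (1296 - 2*7) + 22 = (1296 - 14) + 22 = 1282 + 22 = 1304)
sqrt((E(V) - 11302) + w(-96)) = sqrt((-114 - 11302) + 1304) = sqrt(-11416 + 1304) = sqrt(-10112) = 8*I*sqrt(158)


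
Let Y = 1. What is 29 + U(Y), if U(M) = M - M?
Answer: 29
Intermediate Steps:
U(M) = 0
29 + U(Y) = 29 + 0 = 29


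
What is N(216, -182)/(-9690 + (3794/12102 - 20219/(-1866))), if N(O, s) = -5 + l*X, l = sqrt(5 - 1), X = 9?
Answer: -16309462/12142834841 ≈ -0.0013431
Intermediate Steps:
l = 2 (l = sqrt(4) = 2)
N(O, s) = 13 (N(O, s) = -5 + 2*9 = -5 + 18 = 13)
N(216, -182)/(-9690 + (3794/12102 - 20219/(-1866))) = 13/(-9690 + (3794/12102 - 20219/(-1866))) = 13/(-9690 + (3794*(1/12102) - 20219*(-1/1866))) = 13/(-9690 + (1897/6051 + 20219/1866)) = 13/(-9690 + 13987219/1254574) = 13/(-12142834841/1254574) = 13*(-1254574/12142834841) = -16309462/12142834841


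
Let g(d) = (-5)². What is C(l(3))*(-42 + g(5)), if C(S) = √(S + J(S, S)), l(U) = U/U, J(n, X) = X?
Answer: -17*√2 ≈ -24.042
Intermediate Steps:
g(d) = 25
l(U) = 1
C(S) = √2*√S (C(S) = √(S + S) = √(2*S) = √2*√S)
C(l(3))*(-42 + g(5)) = (√2*√1)*(-42 + 25) = (√2*1)*(-17) = √2*(-17) = -17*√2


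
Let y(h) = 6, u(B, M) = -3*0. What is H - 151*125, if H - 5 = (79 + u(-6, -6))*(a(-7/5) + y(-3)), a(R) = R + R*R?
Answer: -458794/25 ≈ -18352.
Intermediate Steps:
u(B, M) = 0
a(R) = R + R**2
H = 13081/25 (H = 5 + (79 + 0)*((-7/5)*(1 - 7/5) + 6) = 5 + 79*((-7*1/5)*(1 - 7*1/5) + 6) = 5 + 79*(-7*(1 - 7/5)/5 + 6) = 5 + 79*(-7/5*(-2/5) + 6) = 5 + 79*(14/25 + 6) = 5 + 79*(164/25) = 5 + 12956/25 = 13081/25 ≈ 523.24)
H - 151*125 = 13081/25 - 151*125 = 13081/25 - 18875 = -458794/25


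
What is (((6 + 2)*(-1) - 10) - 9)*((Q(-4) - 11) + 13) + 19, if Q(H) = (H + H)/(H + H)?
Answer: -62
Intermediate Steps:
Q(H) = 1 (Q(H) = (2*H)/((2*H)) = (2*H)*(1/(2*H)) = 1)
(((6 + 2)*(-1) - 10) - 9)*((Q(-4) - 11) + 13) + 19 = (((6 + 2)*(-1) - 10) - 9)*((1 - 11) + 13) + 19 = ((8*(-1) - 10) - 9)*(-10 + 13) + 19 = ((-8 - 10) - 9)*3 + 19 = (-18 - 9)*3 + 19 = -27*3 + 19 = -81 + 19 = -62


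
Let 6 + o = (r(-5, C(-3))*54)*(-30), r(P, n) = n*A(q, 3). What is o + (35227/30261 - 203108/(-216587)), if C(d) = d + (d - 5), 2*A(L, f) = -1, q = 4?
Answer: -8346132744025/936305601 ≈ -8913.9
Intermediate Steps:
A(L, f) = -½ (A(L, f) = (½)*(-1) = -½)
C(d) = -5 + 2*d (C(d) = d + (-5 + d) = -5 + 2*d)
r(P, n) = -n/2 (r(P, n) = n*(-½) = -n/2)
o = -8916 (o = -6 + (-(-5 + 2*(-3))/2*54)*(-30) = -6 + (-(-5 - 6)/2*54)*(-30) = -6 + (-½*(-11)*54)*(-30) = -6 + ((11/2)*54)*(-30) = -6 + 297*(-30) = -6 - 8910 = -8916)
o + (35227/30261 - 203108/(-216587)) = -8916 + (35227/30261 - 203108/(-216587)) = -8916 + (35227*(1/30261) - 203108*(-1/216587)) = -8916 + (35227/30261 + 203108/216587) = -8916 + 1967994491/936305601 = -8346132744025/936305601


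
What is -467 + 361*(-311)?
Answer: -112738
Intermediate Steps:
-467 + 361*(-311) = -467 - 112271 = -112738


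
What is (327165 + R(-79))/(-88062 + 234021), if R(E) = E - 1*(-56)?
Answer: 327142/145959 ≈ 2.2413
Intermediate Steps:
R(E) = 56 + E (R(E) = E + 56 = 56 + E)
(327165 + R(-79))/(-88062 + 234021) = (327165 + (56 - 79))/(-88062 + 234021) = (327165 - 23)/145959 = 327142*(1/145959) = 327142/145959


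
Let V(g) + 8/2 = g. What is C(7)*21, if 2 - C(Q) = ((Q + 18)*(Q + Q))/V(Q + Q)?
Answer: -693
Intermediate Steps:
V(g) = -4 + g
C(Q) = 2 - 2*Q*(18 + Q)/(-4 + 2*Q) (C(Q) = 2 - (Q + 18)*(Q + Q)/(-4 + (Q + Q)) = 2 - (18 + Q)*(2*Q)/(-4 + 2*Q) = 2 - 2*Q*(18 + Q)/(-4 + 2*Q))
C(7)*21 = ((-4 - 1*7² - 16*7)/(-2 + 7))*21 = ((-4 - 1*49 - 112)/5)*21 = ((-4 - 49 - 112)/5)*21 = ((⅕)*(-165))*21 = -33*21 = -693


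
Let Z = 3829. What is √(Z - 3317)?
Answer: 16*√2 ≈ 22.627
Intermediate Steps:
√(Z - 3317) = √(3829 - 3317) = √512 = 16*√2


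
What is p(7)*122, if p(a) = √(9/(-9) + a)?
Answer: 122*√6 ≈ 298.84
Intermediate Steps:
p(a) = √(-1 + a) (p(a) = √(9*(-⅑) + a) = √(-1 + a))
p(7)*122 = √(-1 + 7)*122 = √6*122 = 122*√6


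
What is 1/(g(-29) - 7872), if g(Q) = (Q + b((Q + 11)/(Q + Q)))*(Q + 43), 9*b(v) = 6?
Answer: -3/24806 ≈ -0.00012094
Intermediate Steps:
b(v) = ⅔ (b(v) = (⅑)*6 = ⅔)
g(Q) = (43 + Q)*(⅔ + Q) (g(Q) = (Q + ⅔)*(Q + 43) = (⅔ + Q)*(43 + Q) = (43 + Q)*(⅔ + Q))
1/(g(-29) - 7872) = 1/((86/3 + (-29)² + (131/3)*(-29)) - 7872) = 1/((86/3 + 841 - 3799/3) - 7872) = 1/(-1190/3 - 7872) = 1/(-24806/3) = -3/24806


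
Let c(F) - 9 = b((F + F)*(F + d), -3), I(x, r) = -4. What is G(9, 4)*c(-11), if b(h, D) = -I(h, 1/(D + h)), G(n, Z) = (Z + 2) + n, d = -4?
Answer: 195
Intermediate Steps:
G(n, Z) = 2 + Z + n (G(n, Z) = (2 + Z) + n = 2 + Z + n)
b(h, D) = 4 (b(h, D) = -1*(-4) = 4)
c(F) = 13 (c(F) = 9 + 4 = 13)
G(9, 4)*c(-11) = (2 + 4 + 9)*13 = 15*13 = 195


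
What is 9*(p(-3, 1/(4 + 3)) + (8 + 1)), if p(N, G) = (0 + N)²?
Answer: 162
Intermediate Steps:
p(N, G) = N²
9*(p(-3, 1/(4 + 3)) + (8 + 1)) = 9*((-3)² + (8 + 1)) = 9*(9 + 9) = 9*18 = 162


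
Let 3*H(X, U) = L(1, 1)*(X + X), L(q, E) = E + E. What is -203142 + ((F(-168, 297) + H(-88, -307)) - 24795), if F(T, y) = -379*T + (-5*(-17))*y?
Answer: -417412/3 ≈ -1.3914e+5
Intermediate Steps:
F(T, y) = -379*T + 85*y
L(q, E) = 2*E
H(X, U) = 4*X/3 (H(X, U) = ((2*1)*(X + X))/3 = (2*(2*X))/3 = (4*X)/3 = 4*X/3)
-203142 + ((F(-168, 297) + H(-88, -307)) - 24795) = -203142 + (((-379*(-168) + 85*297) + (4/3)*(-88)) - 24795) = -203142 + (((63672 + 25245) - 352/3) - 24795) = -203142 + ((88917 - 352/3) - 24795) = -203142 + (266399/3 - 24795) = -203142 + 192014/3 = -417412/3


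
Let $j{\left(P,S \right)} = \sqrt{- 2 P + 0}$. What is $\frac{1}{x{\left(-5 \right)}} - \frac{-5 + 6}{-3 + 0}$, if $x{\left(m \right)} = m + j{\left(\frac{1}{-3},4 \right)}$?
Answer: $\frac{28}{219} - \frac{\sqrt{6}}{73} \approx 0.094299$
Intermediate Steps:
$j{\left(P,S \right)} = \sqrt{2} \sqrt{- P}$ ($j{\left(P,S \right)} = \sqrt{- 2 P} = \sqrt{2} \sqrt{- P}$)
$x{\left(m \right)} = m + \frac{\sqrt{6}}{3}$ ($x{\left(m \right)} = m + \sqrt{2} \sqrt{- \frac{1}{-3}} = m + \sqrt{2} \sqrt{\left(-1\right) \left(- \frac{1}{3}\right)} = m + \frac{\sqrt{2}}{\sqrt{3}} = m + \sqrt{2} \frac{\sqrt{3}}{3} = m + \frac{\sqrt{6}}{3}$)
$\frac{1}{x{\left(-5 \right)}} - \frac{-5 + 6}{-3 + 0} = \frac{1}{-5 + \frac{\sqrt{6}}{3}} - \frac{-5 + 6}{-3 + 0} = \frac{1}{-5 + \frac{\sqrt{6}}{3}} - 1 \frac{1}{-3} = \frac{1}{-5 + \frac{\sqrt{6}}{3}} - 1 \left(- \frac{1}{3}\right) = \frac{1}{-5 + \frac{\sqrt{6}}{3}} - - \frac{1}{3} = \frac{1}{-5 + \frac{\sqrt{6}}{3}} + \frac{1}{3} = \frac{1}{3} + \frac{1}{-5 + \frac{\sqrt{6}}{3}}$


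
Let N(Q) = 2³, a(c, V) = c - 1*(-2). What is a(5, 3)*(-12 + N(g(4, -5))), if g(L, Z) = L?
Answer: -28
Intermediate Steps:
a(c, V) = 2 + c (a(c, V) = c + 2 = 2 + c)
N(Q) = 8
a(5, 3)*(-12 + N(g(4, -5))) = (2 + 5)*(-12 + 8) = 7*(-4) = -28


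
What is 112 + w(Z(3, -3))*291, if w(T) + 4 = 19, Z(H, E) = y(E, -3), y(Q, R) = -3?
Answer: 4477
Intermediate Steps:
Z(H, E) = -3
w(T) = 15 (w(T) = -4 + 19 = 15)
112 + w(Z(3, -3))*291 = 112 + 15*291 = 112 + 4365 = 4477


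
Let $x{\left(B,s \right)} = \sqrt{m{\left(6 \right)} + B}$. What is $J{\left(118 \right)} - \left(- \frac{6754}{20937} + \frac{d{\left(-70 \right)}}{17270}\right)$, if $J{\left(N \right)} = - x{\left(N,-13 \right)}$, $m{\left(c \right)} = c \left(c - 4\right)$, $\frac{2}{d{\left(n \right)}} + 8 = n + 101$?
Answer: $\frac{1341357233}{4158192885} - \sqrt{130} \approx -11.079$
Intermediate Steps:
$d{\left(n \right)} = \frac{2}{93 + n}$ ($d{\left(n \right)} = \frac{2}{-8 + \left(n + 101\right)} = \frac{2}{-8 + \left(101 + n\right)} = \frac{2}{93 + n}$)
$m{\left(c \right)} = c \left(-4 + c\right)$
$x{\left(B,s \right)} = \sqrt{12 + B}$ ($x{\left(B,s \right)} = \sqrt{6 \left(-4 + 6\right) + B} = \sqrt{6 \cdot 2 + B} = \sqrt{12 + B}$)
$J{\left(N \right)} = - \sqrt{12 + N}$
$J{\left(118 \right)} - \left(- \frac{6754}{20937} + \frac{d{\left(-70 \right)}}{17270}\right) = - \sqrt{12 + 118} - \left(- \frac{6754}{20937} + \frac{2 \frac{1}{93 - 70}}{17270}\right) = - \sqrt{130} - \left(\left(-6754\right) \frac{1}{20937} + \frac{2}{23} \cdot \frac{1}{17270}\right) = - \sqrt{130} - \left(- \frac{6754}{20937} + 2 \cdot \frac{1}{23} \cdot \frac{1}{17270}\right) = - \sqrt{130} - \left(- \frac{6754}{20937} + \frac{2}{23} \cdot \frac{1}{17270}\right) = - \sqrt{130} - \left(- \frac{6754}{20937} + \frac{1}{198605}\right) = - \sqrt{130} - - \frac{1341357233}{4158192885} = - \sqrt{130} + \frac{1341357233}{4158192885} = \frac{1341357233}{4158192885} - \sqrt{130}$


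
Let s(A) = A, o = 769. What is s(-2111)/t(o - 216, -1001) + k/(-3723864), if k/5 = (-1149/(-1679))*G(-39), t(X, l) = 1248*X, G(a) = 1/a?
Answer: -14101118011/4610079085024 ≈ -0.0030588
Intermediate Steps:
k = -1915/21827 (k = 5*(-1149/(-1679)/(-39)) = 5*(-1149*(-1/1679)*(-1/39)) = 5*((1149/1679)*(-1/39)) = 5*(-383/21827) = -1915/21827 ≈ -0.087735)
s(-2111)/t(o - 216, -1001) + k/(-3723864) = -2111*1/(1248*(769 - 216)) - 1915/21827/(-3723864) = -2111/(1248*553) - 1915/21827*(-1/3723864) = -2111/690144 + 1915/81280779528 = -14101118011/4610079085024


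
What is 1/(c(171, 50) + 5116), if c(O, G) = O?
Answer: 1/5287 ≈ 0.00018914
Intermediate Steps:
1/(c(171, 50) + 5116) = 1/(171 + 5116) = 1/5287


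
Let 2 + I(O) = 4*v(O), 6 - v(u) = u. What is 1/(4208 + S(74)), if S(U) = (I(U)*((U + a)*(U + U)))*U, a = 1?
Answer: -1/225059392 ≈ -4.4433e-9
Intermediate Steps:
v(u) = 6 - u
I(O) = 22 - 4*O (I(O) = -2 + 4*(6 - O) = -2 + (24 - 4*O) = 22 - 4*O)
S(U) = 2*U**2*(1 + U)*(22 - 4*U) (S(U) = ((22 - 4*U)*((U + 1)*(U + U)))*U = ((22 - 4*U)*((1 + U)*(2*U)))*U = ((22 - 4*U)*(2*U*(1 + U)))*U = (2*U*(1 + U)*(22 - 4*U))*U = 2*U**2*(1 + U)*(22 - 4*U))
1/(4208 + S(74)) = 1/(4208 - 4*74**2*(1 + 74)*(-11 + 2*74)) = 1/(4208 - 4*5476*75*(-11 + 148)) = 1/(4208 - 4*5476*75*137) = 1/(4208 - 225063600) = 1/(-225059392) = -1/225059392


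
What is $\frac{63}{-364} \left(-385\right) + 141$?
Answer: $\frac{10797}{52} \approx 207.63$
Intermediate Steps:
$\frac{63}{-364} \left(-385\right) + 141 = 63 \left(- \frac{1}{364}\right) \left(-385\right) + 141 = \left(- \frac{9}{52}\right) \left(-385\right) + 141 = \frac{3465}{52} + 141 = \frac{10797}{52}$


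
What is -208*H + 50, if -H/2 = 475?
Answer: 197650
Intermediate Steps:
H = -950 (H = -2*475 = -950)
-208*H + 50 = -208*(-950) + 50 = 197600 + 50 = 197650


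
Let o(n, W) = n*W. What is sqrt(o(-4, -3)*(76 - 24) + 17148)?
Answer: 2*sqrt(4443) ≈ 133.31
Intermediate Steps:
o(n, W) = W*n
sqrt(o(-4, -3)*(76 - 24) + 17148) = sqrt((-3*(-4))*(76 - 24) + 17148) = sqrt(12*52 + 17148) = sqrt(624 + 17148) = sqrt(17772) = 2*sqrt(4443)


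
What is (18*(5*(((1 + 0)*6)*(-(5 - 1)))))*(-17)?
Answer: 36720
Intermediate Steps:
(18*(5*(((1 + 0)*6)*(-(5 - 1)))))*(-17) = (18*(5*((1*6)*(-1*4))))*(-17) = (18*(5*(6*(-4))))*(-17) = (18*(5*(-24)))*(-17) = (18*(-120))*(-17) = -2160*(-17) = 36720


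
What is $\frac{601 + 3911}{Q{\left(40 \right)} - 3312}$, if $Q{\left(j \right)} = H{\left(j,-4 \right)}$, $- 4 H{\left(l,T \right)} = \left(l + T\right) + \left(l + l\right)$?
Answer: $- \frac{4512}{3341} \approx -1.3505$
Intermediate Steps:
$H{\left(l,T \right)} = - \frac{3 l}{4} - \frac{T}{4}$ ($H{\left(l,T \right)} = - \frac{\left(l + T\right) + \left(l + l\right)}{4} = - \frac{\left(T + l\right) + 2 l}{4} = - \frac{T + 3 l}{4} = - \frac{3 l}{4} - \frac{T}{4}$)
$Q{\left(j \right)} = 1 - \frac{3 j}{4}$ ($Q{\left(j \right)} = - \frac{3 j}{4} - -1 = - \frac{3 j}{4} + 1 = 1 - \frac{3 j}{4}$)
$\frac{601 + 3911}{Q{\left(40 \right)} - 3312} = \frac{601 + 3911}{\left(1 - 30\right) - 3312} = \frac{4512}{\left(1 - 30\right) - 3312} = \frac{4512}{-29 - 3312} = \frac{4512}{-3341} = 4512 \left(- \frac{1}{3341}\right) = - \frac{4512}{3341}$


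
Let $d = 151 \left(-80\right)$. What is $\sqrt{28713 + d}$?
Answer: $\sqrt{16633} \approx 128.97$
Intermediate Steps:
$d = -12080$
$\sqrt{28713 + d} = \sqrt{28713 - 12080} = \sqrt{16633}$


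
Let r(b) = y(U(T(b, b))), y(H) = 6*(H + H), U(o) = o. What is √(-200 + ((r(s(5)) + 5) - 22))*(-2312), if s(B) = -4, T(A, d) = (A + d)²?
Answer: -2312*√551 ≈ -54271.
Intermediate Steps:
y(H) = 12*H (y(H) = 6*(2*H) = 12*H)
r(b) = 48*b² (r(b) = 12*(b + b)² = 12*(2*b)² = 12*(4*b²) = 48*b²)
√(-200 + ((r(s(5)) + 5) - 22))*(-2312) = √(-200 + ((48*(-4)² + 5) - 22))*(-2312) = √(-200 + ((48*16 + 5) - 22))*(-2312) = √(-200 + ((768 + 5) - 22))*(-2312) = √(-200 + (773 - 22))*(-2312) = √(-200 + 751)*(-2312) = √551*(-2312) = -2312*√551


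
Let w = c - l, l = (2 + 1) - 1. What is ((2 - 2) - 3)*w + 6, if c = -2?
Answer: 18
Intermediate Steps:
l = 2 (l = 3 - 1 = 2)
w = -4 (w = -2 - 1*2 = -2 - 2 = -4)
((2 - 2) - 3)*w + 6 = ((2 - 2) - 3)*(-4) + 6 = (0 - 3)*(-4) + 6 = -3*(-4) + 6 = 12 + 6 = 18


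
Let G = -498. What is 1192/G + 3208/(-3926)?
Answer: -1569344/488787 ≈ -3.2107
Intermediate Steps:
1192/G + 3208/(-3926) = 1192/(-498) + 3208/(-3926) = 1192*(-1/498) + 3208*(-1/3926) = -596/249 - 1604/1963 = -1569344/488787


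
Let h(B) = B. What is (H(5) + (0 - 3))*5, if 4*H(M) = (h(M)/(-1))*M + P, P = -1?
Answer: -95/2 ≈ -47.500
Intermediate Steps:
H(M) = -1/4 - M**2/4 (H(M) = ((M/(-1))*M - 1)/4 = ((M*(-1))*M - 1)/4 = ((-M)*M - 1)/4 = (-M**2 - 1)/4 = (-1 - M**2)/4 = -1/4 - M**2/4)
(H(5) + (0 - 3))*5 = ((-1/4 - 1/4*5**2) + (0 - 3))*5 = ((-1/4 - 1/4*25) - 3)*5 = ((-1/4 - 25/4) - 3)*5 = (-13/2 - 3)*5 = -19/2*5 = -95/2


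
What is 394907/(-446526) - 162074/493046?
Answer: -133538785823/110078929098 ≈ -1.2131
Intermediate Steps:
394907/(-446526) - 162074/493046 = 394907*(-1/446526) - 162074*1/493046 = -394907/446526 - 81037/246523 = -133538785823/110078929098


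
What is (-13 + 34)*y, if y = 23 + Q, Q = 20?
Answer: 903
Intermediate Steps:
y = 43 (y = 23 + 20 = 43)
(-13 + 34)*y = (-13 + 34)*43 = 21*43 = 903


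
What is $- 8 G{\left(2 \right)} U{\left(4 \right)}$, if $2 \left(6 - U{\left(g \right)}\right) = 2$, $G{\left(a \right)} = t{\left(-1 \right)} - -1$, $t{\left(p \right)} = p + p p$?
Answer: $-40$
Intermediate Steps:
$t{\left(p \right)} = p + p^{2}$
$G{\left(a \right)} = 1$ ($G{\left(a \right)} = - (1 - 1) - -1 = \left(-1\right) 0 + 1 = 0 + 1 = 1$)
$U{\left(g \right)} = 5$ ($U{\left(g \right)} = 6 - 1 = 5$)
$- 8 G{\left(2 \right)} U{\left(4 \right)} = \left(-8\right) 1 \cdot 5 = \left(-8\right) 5 = -40$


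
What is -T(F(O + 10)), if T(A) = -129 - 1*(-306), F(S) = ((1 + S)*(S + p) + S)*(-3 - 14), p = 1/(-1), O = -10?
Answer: -177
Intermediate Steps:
p = -1
F(S) = -17*S - 17*(1 + S)*(-1 + S) (F(S) = ((1 + S)*(S - 1) + S)*(-3 - 14) = ((1 + S)*(-1 + S) + S)*(-17) = (S + (1 + S)*(-1 + S))*(-17) = -17*S - 17*(1 + S)*(-1 + S))
T(A) = 177 (T(A) = -129 + 306 = 177)
-T(F(O + 10)) = -1*177 = -177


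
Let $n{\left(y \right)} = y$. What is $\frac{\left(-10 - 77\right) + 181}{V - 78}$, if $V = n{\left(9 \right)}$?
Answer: $- \frac{94}{69} \approx -1.3623$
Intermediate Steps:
$V = 9$
$\frac{\left(-10 - 77\right) + 181}{V - 78} = \frac{\left(-10 - 77\right) + 181}{9 - 78} = \frac{\left(-10 - 77\right) + 181}{-69} = \left(-87 + 181\right) \left(- \frac{1}{69}\right) = 94 \left(- \frac{1}{69}\right) = - \frac{94}{69}$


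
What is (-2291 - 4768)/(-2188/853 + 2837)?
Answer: -6021327/2417773 ≈ -2.4904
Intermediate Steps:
(-2291 - 4768)/(-2188/853 + 2837) = -7059/(-2188*1/853 + 2837) = -7059/(-2188/853 + 2837) = -7059/2417773/853 = -7059*853/2417773 = -6021327/2417773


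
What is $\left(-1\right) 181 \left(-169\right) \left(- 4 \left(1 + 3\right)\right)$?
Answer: $-489424$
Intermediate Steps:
$\left(-1\right) 181 \left(-169\right) \left(- 4 \left(1 + 3\right)\right) = \left(-181\right) \left(-169\right) \left(\left(-4\right) 4\right) = 30589 \left(-16\right) = -489424$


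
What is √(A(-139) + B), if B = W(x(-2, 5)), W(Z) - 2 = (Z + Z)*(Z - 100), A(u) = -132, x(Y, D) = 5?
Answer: 6*I*√30 ≈ 32.863*I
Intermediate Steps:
W(Z) = 2 + 2*Z*(-100 + Z) (W(Z) = 2 + (Z + Z)*(Z - 100) = 2 + (2*Z)*(-100 + Z) = 2 + 2*Z*(-100 + Z))
B = -948 (B = 2 - 200*5 + 2*5² = 2 - 1000 + 2*25 = 2 - 1000 + 50 = -948)
√(A(-139) + B) = √(-132 - 948) = √(-1080) = 6*I*√30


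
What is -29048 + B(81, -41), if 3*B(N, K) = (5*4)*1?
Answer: -87124/3 ≈ -29041.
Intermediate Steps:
B(N, K) = 20/3 (B(N, K) = ((5*4)*1)/3 = (20*1)/3 = (⅓)*20 = 20/3)
-29048 + B(81, -41) = -29048 + 20/3 = -87124/3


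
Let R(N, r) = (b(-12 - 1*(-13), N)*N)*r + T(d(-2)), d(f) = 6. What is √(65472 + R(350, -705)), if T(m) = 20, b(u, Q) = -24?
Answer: 2*√1496873 ≈ 2446.9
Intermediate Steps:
R(N, r) = 20 - 24*N*r (R(N, r) = (-24*N)*r + 20 = -24*N*r + 20 = 20 - 24*N*r)
√(65472 + R(350, -705)) = √(65472 + (20 - 24*350*(-705))) = √(65472 + (20 + 5922000)) = √(65472 + 5922020) = √5987492 = 2*√1496873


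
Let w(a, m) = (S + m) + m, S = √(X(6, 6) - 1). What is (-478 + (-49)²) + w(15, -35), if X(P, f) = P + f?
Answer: 1853 + √11 ≈ 1856.3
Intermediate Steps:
S = √11 (S = √((6 + 6) - 1) = √(12 - 1) = √11 ≈ 3.3166)
w(a, m) = √11 + 2*m (w(a, m) = (√11 + m) + m = (m + √11) + m = √11 + 2*m)
(-478 + (-49)²) + w(15, -35) = (-478 + (-49)²) + (√11 + 2*(-35)) = (-478 + 2401) + (√11 - 70) = 1923 + (-70 + √11) = 1853 + √11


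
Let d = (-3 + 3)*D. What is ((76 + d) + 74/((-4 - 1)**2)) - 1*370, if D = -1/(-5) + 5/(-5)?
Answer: -7276/25 ≈ -291.04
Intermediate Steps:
D = -4/5 (D = -1*(-1/5) + 5*(-1/5) = 1/5 - 1 = -4/5 ≈ -0.80000)
d = 0 (d = (-3 + 3)*(-4/5) = 0*(-4/5) = 0)
((76 + d) + 74/((-4 - 1)**2)) - 1*370 = ((76 + 0) + 74/((-4 - 1)**2)) - 1*370 = (76 + 74/((-5)**2)) - 370 = (76 + 74/25) - 370 = 1974/25 - 370 = -7276/25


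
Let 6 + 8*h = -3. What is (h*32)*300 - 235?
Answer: -11035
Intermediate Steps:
h = -9/8 (h = -¾ + (⅛)*(-3) = -¾ - 3/8 = -9/8 ≈ -1.1250)
(h*32)*300 - 235 = -9/8*32*300 - 235 = -36*300 - 235 = -10800 - 235 = -11035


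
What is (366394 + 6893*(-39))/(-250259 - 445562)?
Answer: -97567/695821 ≈ -0.14022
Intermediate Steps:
(366394 + 6893*(-39))/(-250259 - 445562) = (366394 - 268827)/(-695821) = 97567*(-1/695821) = -97567/695821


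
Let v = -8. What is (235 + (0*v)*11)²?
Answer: 55225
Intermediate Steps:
(235 + (0*v)*11)² = (235 + (0*(-8))*11)² = (235 + 0*11)² = (235 + 0)² = 235² = 55225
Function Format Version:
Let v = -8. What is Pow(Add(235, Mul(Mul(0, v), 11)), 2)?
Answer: 55225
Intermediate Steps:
Pow(Add(235, Mul(Mul(0, v), 11)), 2) = Pow(Add(235, Mul(Mul(0, -8), 11)), 2) = Pow(Add(235, Mul(0, 11)), 2) = Pow(Add(235, 0), 2) = Pow(235, 2) = 55225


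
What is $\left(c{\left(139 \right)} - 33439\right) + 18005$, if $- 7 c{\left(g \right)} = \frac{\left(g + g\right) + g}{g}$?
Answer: $- \frac{108041}{7} \approx -15434.0$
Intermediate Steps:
$c{\left(g \right)} = - \frac{3}{7}$ ($c{\left(g \right)} = - \frac{\left(\left(g + g\right) + g\right) \frac{1}{g}}{7} = - \frac{\left(2 g + g\right) \frac{1}{g}}{7} = - \frac{3 g \frac{1}{g}}{7} = \left(- \frac{1}{7}\right) 3 = - \frac{3}{7}$)
$\left(c{\left(139 \right)} - 33439\right) + 18005 = \left(- \frac{3}{7} - 33439\right) + 18005 = - \frac{234076}{7} + 18005 = - \frac{108041}{7}$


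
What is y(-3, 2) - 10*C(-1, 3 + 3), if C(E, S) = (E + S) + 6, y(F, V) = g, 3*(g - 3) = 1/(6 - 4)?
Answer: -641/6 ≈ -106.83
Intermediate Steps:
g = 19/6 (g = 3 + 1/(3*(6 - 4)) = 3 + (⅓)/2 = 3 + (⅓)*(½) = 3 + ⅙ = 19/6 ≈ 3.1667)
y(F, V) = 19/6
C(E, S) = 6 + E + S
y(-3, 2) - 10*C(-1, 3 + 3) = 19/6 - 10*(6 - 1 + (3 + 3)) = 19/6 - 10*(6 - 1 + 6) = 19/6 - 10*11 = 19/6 - 110 = -641/6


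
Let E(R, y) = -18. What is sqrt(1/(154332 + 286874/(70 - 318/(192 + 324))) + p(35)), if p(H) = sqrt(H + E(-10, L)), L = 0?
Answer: sqrt(352638589446 + 55881438641072704*sqrt(17))/236392552 ≈ 2.0305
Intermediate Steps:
p(H) = sqrt(-18 + H) (p(H) = sqrt(H - 18) = sqrt(-18 + H))
sqrt(1/(154332 + 286874/(70 - 318/(192 + 324))) + p(35)) = sqrt(1/(154332 + 286874/(70 - 318/(192 + 324))) + sqrt(-18 + 35)) = sqrt(1/(154332 + 286874/(70 - 318/516)) + sqrt(17)) = sqrt(1/(154332 + 286874/(70 + (1/516)*(-318))) + sqrt(17)) = sqrt(1/(154332 + 286874/(70 - 53/86)) + sqrt(17)) = sqrt(1/(154332 + 286874/(5967/86)) + sqrt(17)) = sqrt(1/(154332 + 286874*(86/5967)) + sqrt(17)) = sqrt(1/(154332 + 24671164/5967) + sqrt(17)) = sqrt(1/(945570208/5967) + sqrt(17)) = sqrt(5967/945570208 + sqrt(17))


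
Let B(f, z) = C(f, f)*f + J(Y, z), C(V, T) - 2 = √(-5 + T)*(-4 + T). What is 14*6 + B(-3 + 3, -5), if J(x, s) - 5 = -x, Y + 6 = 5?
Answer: 90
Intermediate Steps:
Y = -1 (Y = -6 + 5 = -1)
J(x, s) = 5 - x
C(V, T) = 2 + √(-5 + T)*(-4 + T)
B(f, z) = 6 + f*(2 - 4*√(-5 + f) + f*√(-5 + f)) (B(f, z) = (2 - 4*√(-5 + f) + f*√(-5 + f))*f + (5 - 1*(-1)) = f*(2 - 4*√(-5 + f) + f*√(-5 + f)) + (5 + 1) = f*(2 - 4*√(-5 + f) + f*√(-5 + f)) + 6 = 6 + f*(2 - 4*√(-5 + f) + f*√(-5 + f)))
14*6 + B(-3 + 3, -5) = 14*6 + (6 + (-3 + 3)*(2 - 4*√(-5 + (-3 + 3)) + (-3 + 3)*√(-5 + (-3 + 3)))) = 84 + (6 + 0*(2 - 4*√(-5 + 0) + 0*√(-5 + 0))) = 84 + (6 + 0*(2 - 4*I*√5 + 0*√(-5))) = 84 + (6 + 0*(2 - 4*I*√5 + 0*(I*√5))) = 84 + (6 + 0*(2 - 4*I*√5 + 0)) = 84 + (6 + 0*(2 - 4*I*√5)) = 84 + (6 + 0) = 84 + 6 = 90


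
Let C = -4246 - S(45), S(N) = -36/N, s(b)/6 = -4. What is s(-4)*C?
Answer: 509424/5 ≈ 1.0188e+5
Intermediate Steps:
s(b) = -24 (s(b) = 6*(-4) = -24)
C = -21226/5 (C = -4246 - (-36)/45 = -4246 - 1*(-⅘) = -4246 + ⅘ = -21226/5 ≈ -4245.2)
s(-4)*C = -24*(-21226/5) = 509424/5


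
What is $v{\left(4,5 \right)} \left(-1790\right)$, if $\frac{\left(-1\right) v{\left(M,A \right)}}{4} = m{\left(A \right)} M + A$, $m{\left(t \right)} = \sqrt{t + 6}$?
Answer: $35800 + 28640 \sqrt{11} \approx 1.3079 \cdot 10^{5}$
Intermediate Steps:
$m{\left(t \right)} = \sqrt{6 + t}$
$v{\left(M,A \right)} = - 4 A - 4 M \sqrt{6 + A}$ ($v{\left(M,A \right)} = - 4 \left(\sqrt{6 + A} M + A\right) = - 4 \left(M \sqrt{6 + A} + A\right) = - 4 \left(A + M \sqrt{6 + A}\right) = - 4 A - 4 M \sqrt{6 + A}$)
$v{\left(4,5 \right)} \left(-1790\right) = \left(\left(-4\right) 5 - 16 \sqrt{6 + 5}\right) \left(-1790\right) = \left(-20 - 16 \sqrt{11}\right) \left(-1790\right) = 35800 + 28640 \sqrt{11}$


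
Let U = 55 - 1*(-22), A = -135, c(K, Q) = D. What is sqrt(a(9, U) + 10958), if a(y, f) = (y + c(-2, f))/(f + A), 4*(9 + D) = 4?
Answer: sqrt(36862654)/58 ≈ 104.68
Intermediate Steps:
D = -8 (D = -9 + (1/4)*4 = -9 + 1 = -8)
c(K, Q) = -8
U = 77 (U = 55 + 22 = 77)
a(y, f) = (-8 + y)/(-135 + f) (a(y, f) = (y - 8)/(f - 135) = (-8 + y)/(-135 + f))
sqrt(a(9, U) + 10958) = sqrt((-8 + 9)/(-135 + 77) + 10958) = sqrt(1/(-58) + 10958) = sqrt(-1/58*1 + 10958) = sqrt(-1/58 + 10958) = sqrt(635563/58) = sqrt(36862654)/58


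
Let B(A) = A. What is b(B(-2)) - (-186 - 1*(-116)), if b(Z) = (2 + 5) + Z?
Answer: 75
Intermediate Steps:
b(Z) = 7 + Z
b(B(-2)) - (-186 - 1*(-116)) = (7 - 2) - (-186 - 1*(-116)) = 5 - (-186 + 116) = 5 - 1*(-70) = 5 + 70 = 75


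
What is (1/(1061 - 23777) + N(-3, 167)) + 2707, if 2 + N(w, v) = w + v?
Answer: 65172203/22716 ≈ 2869.0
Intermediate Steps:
N(w, v) = -2 + v + w (N(w, v) = -2 + (w + v) = -2 + (v + w) = -2 + v + w)
(1/(1061 - 23777) + N(-3, 167)) + 2707 = (1/(1061 - 23777) + (-2 + 167 - 3)) + 2707 = (1/(-22716) + 162) + 2707 = (-1/22716 + 162) + 2707 = 3679991/22716 + 2707 = 65172203/22716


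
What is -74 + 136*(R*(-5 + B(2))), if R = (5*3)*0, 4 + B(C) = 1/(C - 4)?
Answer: -74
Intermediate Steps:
B(C) = -4 + 1/(-4 + C) (B(C) = -4 + 1/(C - 4) = -4 + 1/(-4 + C))
R = 0 (R = 15*0 = 0)
-74 + 136*(R*(-5 + B(2))) = -74 + 136*(0*(-5 + (17 - 4*2)/(-4 + 2))) = -74 + 136*(0*(-5 + (17 - 8)/(-2))) = -74 + 136*(0*(-5 - ½*9)) = -74 + 136*(0*(-5 - 9/2)) = -74 + 136*(0*(-19/2)) = -74 + 136*0 = -74 + 0 = -74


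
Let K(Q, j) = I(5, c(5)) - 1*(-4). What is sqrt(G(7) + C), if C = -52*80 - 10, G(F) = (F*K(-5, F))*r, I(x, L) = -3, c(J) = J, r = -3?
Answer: I*sqrt(4191) ≈ 64.738*I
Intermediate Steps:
K(Q, j) = 1 (K(Q, j) = -3 - 1*(-4) = -3 + 4 = 1)
G(F) = -3*F (G(F) = (F*1)*(-3) = F*(-3) = -3*F)
C = -4170 (C = -4160 - 10 = -4170)
sqrt(G(7) + C) = sqrt(-3*7 - 4170) = sqrt(-21 - 4170) = sqrt(-4191) = I*sqrt(4191)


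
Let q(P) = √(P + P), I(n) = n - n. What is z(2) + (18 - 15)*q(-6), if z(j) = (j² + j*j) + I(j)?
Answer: 8 + 6*I*√3 ≈ 8.0 + 10.392*I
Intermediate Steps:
I(n) = 0
z(j) = 2*j² (z(j) = (j² + j*j) + 0 = (j² + j²) + 0 = 2*j² + 0 = 2*j²)
q(P) = √2*√P (q(P) = √(2*P) = √2*√P)
z(2) + (18 - 15)*q(-6) = 2*2² + (18 - 15)*(√2*√(-6)) = 2*4 + 3*(√2*(I*√6)) = 8 + 3*(2*I*√3) = 8 + 6*I*√3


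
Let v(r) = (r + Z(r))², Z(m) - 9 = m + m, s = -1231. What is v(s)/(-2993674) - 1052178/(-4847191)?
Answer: -31317750167262/7255454834867 ≈ -4.3164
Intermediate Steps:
Z(m) = 9 + 2*m (Z(m) = 9 + (m + m) = 9 + 2*m)
v(r) = (9 + 3*r)² (v(r) = (r + (9 + 2*r))² = (9 + 3*r)²)
v(s)/(-2993674) - 1052178/(-4847191) = (9*(3 - 1231)²)/(-2993674) - 1052178/(-4847191) = (9*(-1228)²)*(-1/2993674) - 1052178*(-1/4847191) = (9*1507984)*(-1/2993674) + 1052178/4847191 = 13571856*(-1/2993674) + 1052178/4847191 = -6785928/1496837 + 1052178/4847191 = -31317750167262/7255454834867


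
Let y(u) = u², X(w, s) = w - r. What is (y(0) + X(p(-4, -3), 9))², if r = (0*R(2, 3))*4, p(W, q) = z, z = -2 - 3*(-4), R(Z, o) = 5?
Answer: 100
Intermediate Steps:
z = 10 (z = -2 + 12 = 10)
p(W, q) = 10
r = 0 (r = (0*5)*4 = 0*4 = 0)
X(w, s) = w (X(w, s) = w - 1*0 = w + 0 = w)
(y(0) + X(p(-4, -3), 9))² = (0² + 10)² = (0 + 10)² = 10² = 100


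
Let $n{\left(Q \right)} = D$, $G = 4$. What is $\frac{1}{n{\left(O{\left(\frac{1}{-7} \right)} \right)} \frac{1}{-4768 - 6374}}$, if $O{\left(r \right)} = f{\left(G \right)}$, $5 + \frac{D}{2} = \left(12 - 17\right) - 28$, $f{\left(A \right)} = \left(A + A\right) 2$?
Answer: $\frac{5571}{38} \approx 146.61$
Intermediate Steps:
$f{\left(A \right)} = 4 A$ ($f{\left(A \right)} = 2 A 2 = 4 A$)
$D = -76$ ($D = -10 + 2 \left(\left(12 - 17\right) - 28\right) = -10 + 2 \left(-5 - 28\right) = -10 + 2 \left(-33\right) = -10 - 66 = -76$)
$O{\left(r \right)} = 16$ ($O{\left(r \right)} = 4 \cdot 4 = 16$)
$n{\left(Q \right)} = -76$
$\frac{1}{n{\left(O{\left(\frac{1}{-7} \right)} \right)} \frac{1}{-4768 - 6374}} = \frac{1}{\left(-76\right) \frac{1}{-4768 - 6374}} = - \frac{1}{76 \frac{1}{-11142}} = - \frac{1}{76 \left(- \frac{1}{11142}\right)} = \left(- \frac{1}{76}\right) \left(-11142\right) = \frac{5571}{38}$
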